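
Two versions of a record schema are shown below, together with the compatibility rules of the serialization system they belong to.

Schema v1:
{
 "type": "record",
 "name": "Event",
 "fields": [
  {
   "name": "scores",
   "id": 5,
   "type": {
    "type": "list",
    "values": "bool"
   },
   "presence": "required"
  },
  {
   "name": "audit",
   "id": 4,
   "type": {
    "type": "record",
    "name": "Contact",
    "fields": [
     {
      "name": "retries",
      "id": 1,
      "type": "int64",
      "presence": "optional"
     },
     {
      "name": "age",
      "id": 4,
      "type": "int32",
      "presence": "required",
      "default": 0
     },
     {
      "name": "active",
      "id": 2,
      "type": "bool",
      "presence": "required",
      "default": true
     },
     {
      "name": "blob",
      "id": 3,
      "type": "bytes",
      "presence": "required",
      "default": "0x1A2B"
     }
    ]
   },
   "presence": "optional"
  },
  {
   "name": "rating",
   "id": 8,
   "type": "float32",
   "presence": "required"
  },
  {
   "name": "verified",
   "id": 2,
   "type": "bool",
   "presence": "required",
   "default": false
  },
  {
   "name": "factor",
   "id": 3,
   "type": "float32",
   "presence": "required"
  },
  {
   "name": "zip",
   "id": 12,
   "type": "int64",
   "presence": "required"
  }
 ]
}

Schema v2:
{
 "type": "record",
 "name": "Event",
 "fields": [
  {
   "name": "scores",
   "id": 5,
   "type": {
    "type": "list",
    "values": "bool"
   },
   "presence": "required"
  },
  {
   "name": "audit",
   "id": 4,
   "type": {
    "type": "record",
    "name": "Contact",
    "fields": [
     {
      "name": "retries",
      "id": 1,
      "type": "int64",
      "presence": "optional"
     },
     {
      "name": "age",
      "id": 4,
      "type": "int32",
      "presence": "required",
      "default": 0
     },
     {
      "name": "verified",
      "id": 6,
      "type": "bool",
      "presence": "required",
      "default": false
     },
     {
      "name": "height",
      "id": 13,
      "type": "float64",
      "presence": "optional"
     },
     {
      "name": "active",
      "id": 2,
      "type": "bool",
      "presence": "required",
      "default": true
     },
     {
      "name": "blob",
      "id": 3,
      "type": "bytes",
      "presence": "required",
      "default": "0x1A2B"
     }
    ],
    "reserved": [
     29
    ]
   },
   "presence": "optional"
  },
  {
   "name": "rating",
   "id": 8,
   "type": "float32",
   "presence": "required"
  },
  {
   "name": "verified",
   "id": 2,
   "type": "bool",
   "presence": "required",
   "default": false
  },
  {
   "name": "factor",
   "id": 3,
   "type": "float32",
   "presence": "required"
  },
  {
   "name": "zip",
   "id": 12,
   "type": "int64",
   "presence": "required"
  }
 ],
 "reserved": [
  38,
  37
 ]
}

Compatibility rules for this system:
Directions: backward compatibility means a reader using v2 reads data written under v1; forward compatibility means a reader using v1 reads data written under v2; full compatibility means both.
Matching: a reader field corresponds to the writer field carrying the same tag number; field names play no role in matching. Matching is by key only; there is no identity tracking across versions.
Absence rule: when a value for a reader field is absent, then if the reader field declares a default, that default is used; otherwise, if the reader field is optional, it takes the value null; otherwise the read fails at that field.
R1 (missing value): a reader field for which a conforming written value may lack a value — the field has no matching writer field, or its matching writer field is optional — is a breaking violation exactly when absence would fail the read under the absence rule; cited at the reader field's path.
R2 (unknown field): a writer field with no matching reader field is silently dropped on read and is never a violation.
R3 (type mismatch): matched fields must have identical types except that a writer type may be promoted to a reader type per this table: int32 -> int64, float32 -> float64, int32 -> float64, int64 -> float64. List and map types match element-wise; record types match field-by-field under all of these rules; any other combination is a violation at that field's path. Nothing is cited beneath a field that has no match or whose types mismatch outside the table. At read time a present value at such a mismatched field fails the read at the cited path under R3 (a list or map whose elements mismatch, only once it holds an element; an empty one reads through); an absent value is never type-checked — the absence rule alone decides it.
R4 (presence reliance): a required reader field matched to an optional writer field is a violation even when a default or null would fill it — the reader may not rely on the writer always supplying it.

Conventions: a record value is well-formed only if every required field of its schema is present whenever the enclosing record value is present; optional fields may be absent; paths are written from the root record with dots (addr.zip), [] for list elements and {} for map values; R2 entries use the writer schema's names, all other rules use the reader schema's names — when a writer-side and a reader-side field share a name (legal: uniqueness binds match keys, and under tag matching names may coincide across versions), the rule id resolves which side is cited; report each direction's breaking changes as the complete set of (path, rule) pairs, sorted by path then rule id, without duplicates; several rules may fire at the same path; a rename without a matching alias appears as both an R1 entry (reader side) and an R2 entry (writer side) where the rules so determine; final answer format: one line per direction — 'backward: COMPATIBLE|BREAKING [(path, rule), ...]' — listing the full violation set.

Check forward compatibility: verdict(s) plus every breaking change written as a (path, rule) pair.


forward: COMPATIBLE []

each type pair in Event: writer, then reader
forward pass over Event, reader schema v1, writer schema v2:
  scores <- scores (list<bool> -> list<bool>, writer required)
  audit <- audit (Contact -> Contact, writer optional)
  rating <- rating (float32 -> float32, writer required)
  verified <- verified (bool -> bool, writer required)
  factor <- factor (float32 -> float32, writer required)
  zip <- zip (int64 -> int64, writer required)
  audit.retries <- audit.retries (int64 -> int64, writer optional)
  audit.age <- audit.age (int32 -> int32, writer required)
  audit.active <- audit.active (bool -> bool, writer required)
  audit.blob <- audit.blob (bytes -> bytes, writer required)
  writer field audit.verified has no reader counterpart
  writer field audit.height has no reader counterpart
  nothing fires on Event: forward is COMPATIBLE
checking off the Event differences that do not matter here:
  added field verified to record Contact: required bool, tag 6, default false (in v2 it sits immediately before active) -> triggers nothing under Event's printed rules — same verdict
  added field height to record Contact: optional float64, tag 13 (in v2 it sits immediately before active) -> triggers nothing under Event's printed rules — same verdict


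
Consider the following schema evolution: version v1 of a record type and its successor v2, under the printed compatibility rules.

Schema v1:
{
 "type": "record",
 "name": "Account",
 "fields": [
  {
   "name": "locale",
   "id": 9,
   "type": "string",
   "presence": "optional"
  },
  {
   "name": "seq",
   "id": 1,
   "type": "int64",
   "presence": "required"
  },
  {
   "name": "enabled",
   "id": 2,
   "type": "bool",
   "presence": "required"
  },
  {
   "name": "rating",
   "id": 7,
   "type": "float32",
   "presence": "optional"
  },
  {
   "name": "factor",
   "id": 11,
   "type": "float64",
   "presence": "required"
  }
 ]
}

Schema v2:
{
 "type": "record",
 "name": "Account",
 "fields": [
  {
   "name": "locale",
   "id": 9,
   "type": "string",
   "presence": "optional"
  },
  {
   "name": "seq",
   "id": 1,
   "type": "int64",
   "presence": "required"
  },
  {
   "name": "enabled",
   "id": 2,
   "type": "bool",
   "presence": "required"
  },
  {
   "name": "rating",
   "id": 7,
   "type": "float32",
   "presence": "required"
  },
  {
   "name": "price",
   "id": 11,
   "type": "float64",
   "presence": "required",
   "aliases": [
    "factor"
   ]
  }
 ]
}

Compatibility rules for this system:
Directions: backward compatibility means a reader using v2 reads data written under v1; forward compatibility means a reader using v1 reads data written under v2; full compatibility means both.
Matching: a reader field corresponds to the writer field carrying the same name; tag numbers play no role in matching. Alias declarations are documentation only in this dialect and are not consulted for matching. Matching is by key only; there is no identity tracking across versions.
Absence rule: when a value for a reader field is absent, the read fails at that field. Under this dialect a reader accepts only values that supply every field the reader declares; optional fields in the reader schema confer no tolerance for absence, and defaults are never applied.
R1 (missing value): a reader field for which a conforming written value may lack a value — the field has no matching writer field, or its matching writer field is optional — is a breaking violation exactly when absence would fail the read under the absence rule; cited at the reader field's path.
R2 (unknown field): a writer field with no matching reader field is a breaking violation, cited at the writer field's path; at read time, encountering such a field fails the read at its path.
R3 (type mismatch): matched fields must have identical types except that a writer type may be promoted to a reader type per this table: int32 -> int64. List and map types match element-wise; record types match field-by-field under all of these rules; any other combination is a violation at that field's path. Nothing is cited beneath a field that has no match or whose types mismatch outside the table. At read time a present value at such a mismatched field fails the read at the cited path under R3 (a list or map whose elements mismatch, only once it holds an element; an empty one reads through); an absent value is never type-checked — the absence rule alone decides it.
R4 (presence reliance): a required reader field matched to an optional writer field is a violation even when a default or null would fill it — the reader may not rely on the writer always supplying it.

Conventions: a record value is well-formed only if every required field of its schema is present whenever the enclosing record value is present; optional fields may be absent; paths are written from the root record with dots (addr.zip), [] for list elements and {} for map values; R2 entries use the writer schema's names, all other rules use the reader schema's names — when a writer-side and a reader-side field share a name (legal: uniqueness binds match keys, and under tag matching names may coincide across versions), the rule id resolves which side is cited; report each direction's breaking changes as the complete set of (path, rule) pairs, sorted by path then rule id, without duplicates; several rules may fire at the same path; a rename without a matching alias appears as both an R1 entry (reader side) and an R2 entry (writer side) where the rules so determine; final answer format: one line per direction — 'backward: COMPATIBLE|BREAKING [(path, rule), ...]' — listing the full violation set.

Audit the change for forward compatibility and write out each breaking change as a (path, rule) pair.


arrows below run writer -> reader for Account
forward on Account — v1 reading data written by v2:
  locale: string -> string, writer optional; from locale
  seq: int64 -> int64, writer required; from seq
  enabled: bool -> bool, writer required; from enabled
  rating: float32 -> float32, writer required; from rating
  factor: no writer match
  price (writer side), unknown to reader
  violation R1 at factor
  violation R1 at locale
  violation R2 at price
  => forward: BREAKING (3)

forward: BREAKING [(factor, R1), (locale, R1), (price, R2)]


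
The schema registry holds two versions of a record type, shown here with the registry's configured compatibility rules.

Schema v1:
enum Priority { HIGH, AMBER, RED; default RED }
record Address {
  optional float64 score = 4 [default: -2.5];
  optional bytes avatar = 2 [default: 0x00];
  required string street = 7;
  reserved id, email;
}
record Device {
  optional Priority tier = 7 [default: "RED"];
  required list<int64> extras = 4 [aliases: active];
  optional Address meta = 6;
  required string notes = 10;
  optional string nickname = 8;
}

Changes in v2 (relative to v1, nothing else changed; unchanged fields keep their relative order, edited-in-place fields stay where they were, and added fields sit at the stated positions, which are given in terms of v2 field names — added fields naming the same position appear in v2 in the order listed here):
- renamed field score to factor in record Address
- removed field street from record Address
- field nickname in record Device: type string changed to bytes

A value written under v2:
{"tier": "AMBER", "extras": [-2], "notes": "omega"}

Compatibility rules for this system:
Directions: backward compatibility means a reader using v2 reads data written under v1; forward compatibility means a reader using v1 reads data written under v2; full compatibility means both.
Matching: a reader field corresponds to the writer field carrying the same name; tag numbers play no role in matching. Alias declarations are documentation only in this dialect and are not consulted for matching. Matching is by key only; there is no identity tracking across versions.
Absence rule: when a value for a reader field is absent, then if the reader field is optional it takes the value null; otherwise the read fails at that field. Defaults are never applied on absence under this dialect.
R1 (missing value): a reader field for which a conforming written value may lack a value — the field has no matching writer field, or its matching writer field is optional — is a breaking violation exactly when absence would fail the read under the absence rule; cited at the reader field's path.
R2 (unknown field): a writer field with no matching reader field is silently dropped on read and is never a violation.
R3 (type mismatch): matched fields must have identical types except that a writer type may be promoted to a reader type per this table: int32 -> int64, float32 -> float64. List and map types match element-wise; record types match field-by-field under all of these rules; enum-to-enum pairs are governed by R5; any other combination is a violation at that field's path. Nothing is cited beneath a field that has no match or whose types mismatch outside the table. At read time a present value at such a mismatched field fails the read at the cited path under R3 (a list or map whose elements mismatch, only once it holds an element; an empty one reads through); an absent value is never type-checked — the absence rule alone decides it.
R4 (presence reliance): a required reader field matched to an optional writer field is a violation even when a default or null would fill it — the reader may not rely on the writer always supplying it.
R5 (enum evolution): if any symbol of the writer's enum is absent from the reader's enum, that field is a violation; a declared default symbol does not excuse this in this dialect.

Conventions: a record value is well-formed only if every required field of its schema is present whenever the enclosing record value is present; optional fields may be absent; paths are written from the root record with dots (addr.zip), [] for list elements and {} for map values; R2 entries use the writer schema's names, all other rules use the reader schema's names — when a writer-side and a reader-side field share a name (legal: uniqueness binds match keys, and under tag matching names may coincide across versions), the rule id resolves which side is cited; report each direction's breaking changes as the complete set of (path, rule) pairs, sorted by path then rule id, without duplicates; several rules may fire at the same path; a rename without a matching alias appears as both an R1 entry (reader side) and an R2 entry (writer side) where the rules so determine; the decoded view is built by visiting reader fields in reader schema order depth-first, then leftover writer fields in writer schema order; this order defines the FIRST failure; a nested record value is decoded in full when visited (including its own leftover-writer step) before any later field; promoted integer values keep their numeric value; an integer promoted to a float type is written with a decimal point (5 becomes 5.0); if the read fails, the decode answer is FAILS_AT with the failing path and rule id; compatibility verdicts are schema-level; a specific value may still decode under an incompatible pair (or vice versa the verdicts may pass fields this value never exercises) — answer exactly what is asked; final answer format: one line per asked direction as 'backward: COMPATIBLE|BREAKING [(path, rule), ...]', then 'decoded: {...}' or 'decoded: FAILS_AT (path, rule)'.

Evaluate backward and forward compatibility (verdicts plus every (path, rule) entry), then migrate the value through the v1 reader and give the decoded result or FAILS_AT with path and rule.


the writer's type comes first in each Device pair
backward on Device — v2 reading data written by v1:
  tier: Priority -> Priority, writer optional; from tier
  extras: list<int64> -> list<int64>, writer required; from extras
  meta: Address -> Address, writer optional; from meta
  notes: string -> string, writer required; from notes
  nickname: string -> bytes, writer optional; from nickname
  meta.factor: no writer match
  meta.avatar: bytes -> bytes, writer optional; from meta.avatar
  leftover writer field: meta.score
  leftover writer field: meta.street
  rule R3 violated at nickname
  => backward verdict for Device: BREAKING, 1 violation(s)
forward on Device — v1 reading data written by v2:
  tier: Priority -> Priority, writer optional; from tier
  extras: list<int64> -> list<int64>, writer required; from extras
  meta: Address -> Address, writer optional; from meta
  notes: string -> string, writer required; from notes
  nickname: bytes -> string, writer optional; from nickname
  meta.score: no writer match
  meta.avatar: bytes -> bytes, writer optional; from meta.avatar
  meta.street: no writer match
  leftover writer field: meta.factor
  rule R1 violated at meta.street
  rule R3 violated at nickname
  => forward verdict for Device: BREAKING, 2 violation(s)
decoding the Device value with the v1 reader:
  tier := "AMBER"
  extras := [-2]
  meta := null (not supplied -> null)
  notes := "omega"
  nickname := null (not supplied -> null)
  => decoded: {"tier": "AMBER", "extras": [-2], "meta": null, "notes": "omega", "nickname": null}

backward: BREAKING [(nickname, R3)]; forward: BREAKING [(meta.street, R1), (nickname, R3)]; decoded: {"tier": "AMBER", "extras": [-2], "meta": null, "notes": "omega", "nickname": null}


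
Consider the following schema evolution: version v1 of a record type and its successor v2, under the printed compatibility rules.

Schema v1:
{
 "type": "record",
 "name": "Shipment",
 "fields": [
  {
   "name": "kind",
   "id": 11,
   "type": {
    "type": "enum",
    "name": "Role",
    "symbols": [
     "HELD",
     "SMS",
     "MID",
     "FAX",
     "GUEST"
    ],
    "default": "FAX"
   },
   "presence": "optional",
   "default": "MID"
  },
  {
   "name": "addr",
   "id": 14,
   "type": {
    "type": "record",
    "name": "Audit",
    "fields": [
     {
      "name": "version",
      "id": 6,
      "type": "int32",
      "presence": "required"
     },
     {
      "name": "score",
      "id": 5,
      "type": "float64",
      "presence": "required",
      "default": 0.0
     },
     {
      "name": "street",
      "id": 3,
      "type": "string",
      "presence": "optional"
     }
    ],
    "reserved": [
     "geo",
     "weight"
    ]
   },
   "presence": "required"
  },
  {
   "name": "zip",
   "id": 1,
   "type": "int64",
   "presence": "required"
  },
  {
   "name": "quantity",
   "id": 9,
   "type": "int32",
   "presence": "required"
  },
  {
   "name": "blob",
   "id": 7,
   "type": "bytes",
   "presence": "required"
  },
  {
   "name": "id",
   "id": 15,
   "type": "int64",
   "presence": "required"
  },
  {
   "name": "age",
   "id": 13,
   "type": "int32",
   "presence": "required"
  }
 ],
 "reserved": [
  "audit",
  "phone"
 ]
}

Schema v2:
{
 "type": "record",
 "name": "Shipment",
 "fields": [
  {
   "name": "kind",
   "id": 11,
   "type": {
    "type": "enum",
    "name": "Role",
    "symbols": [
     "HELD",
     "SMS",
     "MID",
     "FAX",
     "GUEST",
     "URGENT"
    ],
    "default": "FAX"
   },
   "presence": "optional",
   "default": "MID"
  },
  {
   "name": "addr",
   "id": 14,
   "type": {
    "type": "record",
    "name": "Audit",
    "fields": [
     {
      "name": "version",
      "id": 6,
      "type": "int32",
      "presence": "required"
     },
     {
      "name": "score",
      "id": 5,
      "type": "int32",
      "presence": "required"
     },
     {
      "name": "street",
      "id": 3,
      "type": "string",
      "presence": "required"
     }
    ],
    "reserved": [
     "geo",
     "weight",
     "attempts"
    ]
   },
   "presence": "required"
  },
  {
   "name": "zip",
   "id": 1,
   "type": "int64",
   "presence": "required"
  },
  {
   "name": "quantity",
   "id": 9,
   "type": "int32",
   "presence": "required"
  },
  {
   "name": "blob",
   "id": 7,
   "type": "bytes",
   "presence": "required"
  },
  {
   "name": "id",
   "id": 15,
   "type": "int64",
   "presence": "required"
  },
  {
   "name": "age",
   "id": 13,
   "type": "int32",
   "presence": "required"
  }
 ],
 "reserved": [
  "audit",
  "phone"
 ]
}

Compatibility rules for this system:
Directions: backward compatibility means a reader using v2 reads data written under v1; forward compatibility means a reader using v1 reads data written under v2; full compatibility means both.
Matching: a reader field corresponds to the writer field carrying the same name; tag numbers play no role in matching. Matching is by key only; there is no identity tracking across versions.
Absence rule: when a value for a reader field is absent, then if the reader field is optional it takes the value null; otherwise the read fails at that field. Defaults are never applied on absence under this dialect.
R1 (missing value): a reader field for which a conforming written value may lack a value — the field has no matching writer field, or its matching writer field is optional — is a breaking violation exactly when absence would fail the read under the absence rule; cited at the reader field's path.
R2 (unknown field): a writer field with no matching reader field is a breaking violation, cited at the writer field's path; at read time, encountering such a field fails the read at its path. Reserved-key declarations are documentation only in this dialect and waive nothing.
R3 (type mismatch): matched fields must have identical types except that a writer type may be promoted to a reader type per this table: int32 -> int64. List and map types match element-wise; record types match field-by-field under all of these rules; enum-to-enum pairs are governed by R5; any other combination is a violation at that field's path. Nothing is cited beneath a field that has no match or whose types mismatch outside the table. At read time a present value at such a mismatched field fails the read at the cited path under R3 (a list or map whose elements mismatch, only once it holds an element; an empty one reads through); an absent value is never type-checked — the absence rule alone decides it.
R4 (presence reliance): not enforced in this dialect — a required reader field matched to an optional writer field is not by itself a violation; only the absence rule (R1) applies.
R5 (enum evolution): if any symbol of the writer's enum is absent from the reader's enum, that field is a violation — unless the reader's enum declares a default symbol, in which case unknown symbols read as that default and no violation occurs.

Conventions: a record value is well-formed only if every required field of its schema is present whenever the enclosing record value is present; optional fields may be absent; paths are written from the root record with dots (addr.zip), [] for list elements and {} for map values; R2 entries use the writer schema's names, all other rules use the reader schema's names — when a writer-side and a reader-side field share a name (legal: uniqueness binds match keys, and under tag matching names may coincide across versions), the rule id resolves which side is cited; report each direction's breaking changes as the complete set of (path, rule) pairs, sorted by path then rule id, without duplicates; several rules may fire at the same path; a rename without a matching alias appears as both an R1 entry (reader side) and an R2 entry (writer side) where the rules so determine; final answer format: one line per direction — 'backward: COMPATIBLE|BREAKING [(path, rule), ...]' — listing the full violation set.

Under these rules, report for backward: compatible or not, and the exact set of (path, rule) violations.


in Shipment below, arrows point writer -> reader
checking backward for Shipment: reader v2 against writer v1:
  writer optional, Role -> Role: reader kind maps from writer kind
  writer required, Audit -> Audit: reader addr maps from writer addr
  writer required, int64 -> int64: reader zip maps from writer zip
  writer required, int32 -> int32: reader quantity maps from writer quantity
  writer required, bytes -> bytes: reader blob maps from writer blob
  writer required, int64 -> int64: reader id maps from writer id
  writer required, int32 -> int32: reader age maps from writer age
  writer required, int32 -> int32: reader addr.version maps from writer addr.version
  writer required, float64 -> int32: reader addr.score maps from writer addr.score
  writer optional, string -> string: reader addr.street maps from writer addr.street
  violation R3 at addr.score
  violation R1 at addr.street
  => backward: BREAKING (2)
the rest of the Shipment diff is inert for this question:
  enum Role (field kind in record Shipment): symbol URGENT added -> triggers nothing under Shipment's printed rules — same verdict

backward: BREAKING [(addr.score, R3), (addr.street, R1)]


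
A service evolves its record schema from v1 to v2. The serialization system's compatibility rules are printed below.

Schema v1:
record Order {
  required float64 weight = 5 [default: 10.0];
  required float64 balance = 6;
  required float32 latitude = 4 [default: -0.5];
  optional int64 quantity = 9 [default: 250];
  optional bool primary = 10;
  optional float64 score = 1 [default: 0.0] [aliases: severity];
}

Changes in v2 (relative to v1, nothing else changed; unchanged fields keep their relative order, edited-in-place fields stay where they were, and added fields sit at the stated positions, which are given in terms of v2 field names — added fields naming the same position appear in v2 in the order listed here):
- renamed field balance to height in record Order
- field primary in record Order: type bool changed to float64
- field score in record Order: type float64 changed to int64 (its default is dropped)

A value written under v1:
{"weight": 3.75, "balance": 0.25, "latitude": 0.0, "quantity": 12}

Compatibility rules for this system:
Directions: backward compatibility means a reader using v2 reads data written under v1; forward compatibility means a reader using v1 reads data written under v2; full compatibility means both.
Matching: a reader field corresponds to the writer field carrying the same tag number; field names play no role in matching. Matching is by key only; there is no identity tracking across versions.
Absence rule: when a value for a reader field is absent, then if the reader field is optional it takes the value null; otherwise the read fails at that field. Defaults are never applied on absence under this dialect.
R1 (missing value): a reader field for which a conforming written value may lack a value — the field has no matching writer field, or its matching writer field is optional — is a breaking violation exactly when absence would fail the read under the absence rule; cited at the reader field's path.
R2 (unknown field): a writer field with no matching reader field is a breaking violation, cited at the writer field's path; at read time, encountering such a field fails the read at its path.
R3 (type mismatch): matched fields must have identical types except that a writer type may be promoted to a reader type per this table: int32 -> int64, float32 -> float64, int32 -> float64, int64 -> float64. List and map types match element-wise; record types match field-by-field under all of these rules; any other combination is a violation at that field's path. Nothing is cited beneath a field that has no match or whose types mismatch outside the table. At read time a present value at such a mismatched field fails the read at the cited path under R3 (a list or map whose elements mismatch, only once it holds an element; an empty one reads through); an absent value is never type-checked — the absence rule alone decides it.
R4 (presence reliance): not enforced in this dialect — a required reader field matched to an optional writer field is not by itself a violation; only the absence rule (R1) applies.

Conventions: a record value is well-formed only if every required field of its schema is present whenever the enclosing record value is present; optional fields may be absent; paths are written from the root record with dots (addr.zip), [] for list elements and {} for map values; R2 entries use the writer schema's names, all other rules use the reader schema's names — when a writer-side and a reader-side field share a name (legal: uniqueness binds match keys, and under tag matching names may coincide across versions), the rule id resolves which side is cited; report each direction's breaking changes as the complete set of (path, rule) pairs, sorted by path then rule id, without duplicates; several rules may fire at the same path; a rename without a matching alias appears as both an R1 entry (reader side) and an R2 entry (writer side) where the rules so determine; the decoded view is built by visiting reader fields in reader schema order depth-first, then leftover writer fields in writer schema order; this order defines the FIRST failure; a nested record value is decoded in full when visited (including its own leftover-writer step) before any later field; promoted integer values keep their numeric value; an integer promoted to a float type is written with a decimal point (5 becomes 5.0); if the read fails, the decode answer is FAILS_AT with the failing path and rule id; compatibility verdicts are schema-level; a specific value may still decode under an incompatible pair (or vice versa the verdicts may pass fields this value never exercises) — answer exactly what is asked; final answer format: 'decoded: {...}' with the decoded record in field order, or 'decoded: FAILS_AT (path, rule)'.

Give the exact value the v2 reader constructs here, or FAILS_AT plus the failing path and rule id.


the writer's type comes first in each Order pair
decoding the Order value with the v2 reader:
  weight := 3.75
  height := 0.25 (from writer balance)
  latitude := 0.0
  quantity := 12
  primary := null (not supplied -> null)
  score := null (not supplied -> null)
  => decoded: {"weight": 3.75, "height": 0.25, "latitude": 0.0, "quantity": 12, "primary": null, "score": null}
remaining Order differences; none change what is asked:
  field primary in record Order: type bool changed to float64 -> matters for Order compatibility verdicts, not for this value's decode
  field score in record Order: type float64 changed to int64 (its default is dropped) -> matters for Order compatibility verdicts, not for this value's decode

decoded: {"weight": 3.75, "height": 0.25, "latitude": 0.0, "quantity": 12, "primary": null, "score": null}


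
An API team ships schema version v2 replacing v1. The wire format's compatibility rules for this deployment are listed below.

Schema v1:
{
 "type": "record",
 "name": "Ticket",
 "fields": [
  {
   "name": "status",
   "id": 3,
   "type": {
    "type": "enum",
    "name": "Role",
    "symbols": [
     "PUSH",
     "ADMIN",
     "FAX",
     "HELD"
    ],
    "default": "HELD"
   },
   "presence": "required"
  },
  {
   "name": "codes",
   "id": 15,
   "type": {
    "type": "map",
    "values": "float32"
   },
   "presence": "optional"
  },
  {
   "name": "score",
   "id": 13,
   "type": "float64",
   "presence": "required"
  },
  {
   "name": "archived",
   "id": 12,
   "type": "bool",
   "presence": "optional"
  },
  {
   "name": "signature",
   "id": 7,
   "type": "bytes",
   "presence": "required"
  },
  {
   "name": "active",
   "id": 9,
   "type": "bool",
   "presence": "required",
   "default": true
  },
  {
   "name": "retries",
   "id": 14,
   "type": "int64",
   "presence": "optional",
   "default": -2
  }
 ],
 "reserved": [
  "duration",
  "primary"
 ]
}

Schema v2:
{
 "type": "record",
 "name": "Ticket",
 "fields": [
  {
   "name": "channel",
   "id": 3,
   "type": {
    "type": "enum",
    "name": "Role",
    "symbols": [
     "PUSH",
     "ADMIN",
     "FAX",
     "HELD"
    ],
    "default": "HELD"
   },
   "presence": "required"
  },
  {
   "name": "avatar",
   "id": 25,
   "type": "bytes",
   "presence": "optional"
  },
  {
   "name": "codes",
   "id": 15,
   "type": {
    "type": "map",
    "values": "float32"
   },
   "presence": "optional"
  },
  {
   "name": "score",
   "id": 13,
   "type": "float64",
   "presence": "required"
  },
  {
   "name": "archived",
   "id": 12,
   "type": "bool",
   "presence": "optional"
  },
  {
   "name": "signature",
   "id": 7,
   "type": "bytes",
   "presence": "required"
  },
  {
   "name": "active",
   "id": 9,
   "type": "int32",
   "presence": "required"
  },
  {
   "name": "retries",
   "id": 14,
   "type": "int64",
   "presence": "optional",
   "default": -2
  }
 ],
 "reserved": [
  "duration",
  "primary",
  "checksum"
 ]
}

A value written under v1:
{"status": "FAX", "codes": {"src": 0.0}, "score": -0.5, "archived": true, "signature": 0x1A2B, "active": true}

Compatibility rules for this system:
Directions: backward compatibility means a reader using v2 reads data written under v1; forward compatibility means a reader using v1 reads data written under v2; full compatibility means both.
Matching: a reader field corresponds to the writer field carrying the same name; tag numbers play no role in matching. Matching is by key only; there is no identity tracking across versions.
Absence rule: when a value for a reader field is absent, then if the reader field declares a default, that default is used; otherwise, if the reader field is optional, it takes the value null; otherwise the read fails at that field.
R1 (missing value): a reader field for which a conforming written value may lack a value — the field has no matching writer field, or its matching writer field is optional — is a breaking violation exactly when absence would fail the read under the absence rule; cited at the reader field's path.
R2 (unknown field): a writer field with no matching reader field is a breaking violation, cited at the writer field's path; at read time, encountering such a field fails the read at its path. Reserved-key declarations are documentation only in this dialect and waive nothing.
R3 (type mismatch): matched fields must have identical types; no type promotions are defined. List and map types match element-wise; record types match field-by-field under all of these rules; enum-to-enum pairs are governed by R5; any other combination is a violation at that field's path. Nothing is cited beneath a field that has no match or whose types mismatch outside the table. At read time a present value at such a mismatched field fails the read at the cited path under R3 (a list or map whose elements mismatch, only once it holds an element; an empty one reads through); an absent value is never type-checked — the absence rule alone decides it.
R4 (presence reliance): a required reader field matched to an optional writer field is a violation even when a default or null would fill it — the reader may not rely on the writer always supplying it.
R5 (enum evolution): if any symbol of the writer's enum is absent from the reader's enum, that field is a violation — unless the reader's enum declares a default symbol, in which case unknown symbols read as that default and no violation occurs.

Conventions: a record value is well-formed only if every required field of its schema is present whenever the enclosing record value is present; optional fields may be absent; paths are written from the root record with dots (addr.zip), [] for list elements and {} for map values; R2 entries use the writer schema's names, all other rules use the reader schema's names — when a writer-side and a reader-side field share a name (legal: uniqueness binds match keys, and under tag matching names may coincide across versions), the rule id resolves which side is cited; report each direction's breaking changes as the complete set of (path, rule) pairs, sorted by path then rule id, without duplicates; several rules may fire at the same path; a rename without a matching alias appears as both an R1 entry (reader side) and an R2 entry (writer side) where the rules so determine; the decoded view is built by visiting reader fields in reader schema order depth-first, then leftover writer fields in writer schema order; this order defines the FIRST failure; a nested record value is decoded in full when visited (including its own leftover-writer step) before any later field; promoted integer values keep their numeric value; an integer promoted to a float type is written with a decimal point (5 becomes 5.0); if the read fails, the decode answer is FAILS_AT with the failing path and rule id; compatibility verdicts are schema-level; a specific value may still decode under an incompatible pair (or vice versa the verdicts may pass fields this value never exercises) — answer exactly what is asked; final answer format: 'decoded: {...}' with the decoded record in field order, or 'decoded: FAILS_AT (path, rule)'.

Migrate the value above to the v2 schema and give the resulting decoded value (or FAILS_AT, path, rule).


decoded: FAILS_AT (channel, R1)

each type pair in Ticket: writer, then reader
migrating the Ticket value to v2:
  read fails at channel under R1 (no fill)
  => FAILS_AT (channel, R1)
checking off the Ticket differences that do not matter here:
  field active in record Ticket: type bool changed to int32 (its default is dropped) -> shifts the Ticket verdicts, not this decode
  added field avatar to record Ticket: optional bytes, tag 25 (in v2 it sits immediately before codes) -> shifts the Ticket verdicts, not this decode


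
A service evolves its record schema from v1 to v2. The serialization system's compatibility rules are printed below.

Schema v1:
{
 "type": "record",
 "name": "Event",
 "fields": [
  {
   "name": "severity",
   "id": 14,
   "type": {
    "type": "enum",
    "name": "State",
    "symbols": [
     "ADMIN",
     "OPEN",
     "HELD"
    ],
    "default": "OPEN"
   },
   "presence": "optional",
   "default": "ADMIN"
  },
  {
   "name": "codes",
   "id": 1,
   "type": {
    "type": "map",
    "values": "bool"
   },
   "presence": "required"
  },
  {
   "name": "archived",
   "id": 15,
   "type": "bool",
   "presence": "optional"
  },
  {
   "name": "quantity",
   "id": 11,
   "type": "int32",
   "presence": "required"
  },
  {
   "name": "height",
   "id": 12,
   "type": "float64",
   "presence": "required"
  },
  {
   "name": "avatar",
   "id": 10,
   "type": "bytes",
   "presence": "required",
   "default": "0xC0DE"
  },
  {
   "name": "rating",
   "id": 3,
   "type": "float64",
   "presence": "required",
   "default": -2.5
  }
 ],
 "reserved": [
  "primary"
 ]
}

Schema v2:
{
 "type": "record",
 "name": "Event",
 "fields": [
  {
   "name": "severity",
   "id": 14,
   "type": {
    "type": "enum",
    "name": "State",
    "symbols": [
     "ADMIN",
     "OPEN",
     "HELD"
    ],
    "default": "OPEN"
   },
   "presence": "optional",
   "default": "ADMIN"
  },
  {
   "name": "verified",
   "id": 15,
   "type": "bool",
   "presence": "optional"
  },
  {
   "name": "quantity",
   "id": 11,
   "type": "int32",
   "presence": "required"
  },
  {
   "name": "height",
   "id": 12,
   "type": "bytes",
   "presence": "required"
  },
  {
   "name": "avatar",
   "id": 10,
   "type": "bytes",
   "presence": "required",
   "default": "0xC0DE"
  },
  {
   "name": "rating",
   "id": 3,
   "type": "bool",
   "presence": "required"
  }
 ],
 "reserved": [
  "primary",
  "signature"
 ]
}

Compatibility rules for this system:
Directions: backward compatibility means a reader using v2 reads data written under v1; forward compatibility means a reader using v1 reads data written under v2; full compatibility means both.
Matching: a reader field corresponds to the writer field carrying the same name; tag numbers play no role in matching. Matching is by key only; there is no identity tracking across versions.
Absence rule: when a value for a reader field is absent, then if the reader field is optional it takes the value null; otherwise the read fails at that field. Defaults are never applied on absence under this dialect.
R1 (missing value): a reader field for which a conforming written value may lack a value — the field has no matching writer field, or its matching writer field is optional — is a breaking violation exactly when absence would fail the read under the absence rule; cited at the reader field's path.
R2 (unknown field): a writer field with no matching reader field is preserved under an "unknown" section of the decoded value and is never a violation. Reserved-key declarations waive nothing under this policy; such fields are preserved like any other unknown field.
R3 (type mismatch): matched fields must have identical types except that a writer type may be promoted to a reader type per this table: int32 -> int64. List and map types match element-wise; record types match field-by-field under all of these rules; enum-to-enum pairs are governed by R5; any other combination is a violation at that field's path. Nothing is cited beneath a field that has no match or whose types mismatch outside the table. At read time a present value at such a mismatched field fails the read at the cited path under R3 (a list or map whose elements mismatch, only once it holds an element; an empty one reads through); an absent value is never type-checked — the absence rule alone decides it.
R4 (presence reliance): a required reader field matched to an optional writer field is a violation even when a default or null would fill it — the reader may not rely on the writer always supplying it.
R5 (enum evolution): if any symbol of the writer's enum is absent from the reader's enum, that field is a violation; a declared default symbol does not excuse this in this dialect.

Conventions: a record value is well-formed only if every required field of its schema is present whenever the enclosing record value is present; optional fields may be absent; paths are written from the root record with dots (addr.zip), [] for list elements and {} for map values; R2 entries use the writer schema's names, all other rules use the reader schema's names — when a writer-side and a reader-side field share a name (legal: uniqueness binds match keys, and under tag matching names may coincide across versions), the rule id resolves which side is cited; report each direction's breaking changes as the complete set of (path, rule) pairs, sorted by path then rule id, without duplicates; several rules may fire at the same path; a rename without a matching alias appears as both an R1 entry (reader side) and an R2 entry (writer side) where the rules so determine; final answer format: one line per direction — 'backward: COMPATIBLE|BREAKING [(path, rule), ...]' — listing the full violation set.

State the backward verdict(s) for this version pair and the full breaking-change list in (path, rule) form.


backward: BREAKING [(height, R3), (rating, R3)]

arrows below run writer -> reader for Event
backward on Event — v2 reading data written by v1:
  writer optional, State -> State: reader severity maps from writer severity
  verified: no writer match
  writer required, int32 -> int32: reader quantity maps from writer quantity
  writer required, float64 -> bytes: reader height maps from writer height
  writer required, bytes -> bytes: reader avatar maps from writer avatar
  writer required, float64 -> bool: reader rating maps from writer rating
  writer codes: unknown to reader
  writer archived: unknown to reader
  breaking: (height, R3)
  breaking: (rating, R3)
  => 2 violation(s): backward is BREAKING for Event
diffs on Event not affecting the asked answer:
  removed field codes from record Event -> fires only in the forward direction of Event, which is not asked here
  renamed field archived to verified in record Event -> fires no rule on Event, leaving the asked answer as it is
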